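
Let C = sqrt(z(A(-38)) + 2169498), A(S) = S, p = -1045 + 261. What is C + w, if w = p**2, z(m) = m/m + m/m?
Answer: 614656 + 10*sqrt(21695) ≈ 6.1613e+5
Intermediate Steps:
p = -784
z(m) = 2 (z(m) = 1 + 1 = 2)
C = 10*sqrt(21695) (C = sqrt(2 + 2169498) = sqrt(2169500) = 10*sqrt(21695) ≈ 1472.9)
w = 614656 (w = (-784)**2 = 614656)
C + w = 10*sqrt(21695) + 614656 = 614656 + 10*sqrt(21695)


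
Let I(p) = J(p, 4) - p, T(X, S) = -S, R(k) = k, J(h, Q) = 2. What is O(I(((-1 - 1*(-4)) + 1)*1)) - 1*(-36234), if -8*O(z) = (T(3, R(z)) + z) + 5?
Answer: 289867/8 ≈ 36233.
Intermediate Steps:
I(p) = 2 - p
O(z) = -5/8 (O(z) = -((-z + z) + 5)/8 = -(0 + 5)/8 = -1/8*5 = -5/8)
O(I(((-1 - 1*(-4)) + 1)*1)) - 1*(-36234) = -5/8 - 1*(-36234) = -5/8 + 36234 = 289867/8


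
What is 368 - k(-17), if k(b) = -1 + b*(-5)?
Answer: 284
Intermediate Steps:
k(b) = -1 - 5*b
368 - k(-17) = 368 - (-1 - 5*(-17)) = 368 - (-1 + 85) = 368 - 1*84 = 368 - 84 = 284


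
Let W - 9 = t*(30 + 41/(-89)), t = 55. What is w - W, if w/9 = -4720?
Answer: -3926116/89 ≈ -44114.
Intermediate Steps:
w = -42480 (w = 9*(-4720) = -42480)
W = 145396/89 (W = 9 + 55*(30 + 41/(-89)) = 9 + 55*(30 + 41*(-1/89)) = 9 + 55*(30 - 41/89) = 9 + 55*(2629/89) = 9 + 144595/89 = 145396/89 ≈ 1633.7)
w - W = -42480 - 1*145396/89 = -42480 - 145396/89 = -3926116/89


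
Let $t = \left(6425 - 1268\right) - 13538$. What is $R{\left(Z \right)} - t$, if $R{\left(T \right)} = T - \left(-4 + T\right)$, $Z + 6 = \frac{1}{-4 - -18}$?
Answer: $8385$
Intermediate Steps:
$Z = - \frac{83}{14}$ ($Z = -6 + \frac{1}{-4 - -18} = -6 + \frac{1}{-4 + 18} = -6 + \frac{1}{14} = - \frac{83}{14} \approx -5.9286$)
$R{\left(T \right)} = 4$
$t = -8381$ ($t = 5157 - 13538 = -8381$)
$R{\left(Z \right)} - t = 4 - -8381 = 4 + 8381 = 8385$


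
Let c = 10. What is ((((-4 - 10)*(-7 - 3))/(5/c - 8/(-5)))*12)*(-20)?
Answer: -16000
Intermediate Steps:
((((-4 - 10)*(-7 - 3))/(5/c - 8/(-5)))*12)*(-20) = ((((-4 - 10)*(-7 - 3))/(5/10 - 8/(-5)))*12)*(-20) = (((-14*(-10))/(5*(⅒) - 8*(-⅕)))*12)*(-20) = ((140/(½ + 8/5))*12)*(-20) = ((140/(21/10))*12)*(-20) = ((140*(10/21))*12)*(-20) = ((200/3)*12)*(-20) = 800*(-20) = -16000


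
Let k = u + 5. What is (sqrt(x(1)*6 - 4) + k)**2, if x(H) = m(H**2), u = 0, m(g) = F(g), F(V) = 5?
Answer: (5 + sqrt(26))**2 ≈ 101.99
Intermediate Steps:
m(g) = 5
x(H) = 5
k = 5 (k = 0 + 5 = 5)
(sqrt(x(1)*6 - 4) + k)**2 = (sqrt(5*6 - 4) + 5)**2 = (sqrt(30 - 4) + 5)**2 = (sqrt(26) + 5)**2 = (5 + sqrt(26))**2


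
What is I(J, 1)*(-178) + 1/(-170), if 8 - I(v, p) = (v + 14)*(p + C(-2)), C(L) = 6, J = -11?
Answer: 393379/170 ≈ 2314.0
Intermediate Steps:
I(v, p) = 8 - (6 + p)*(14 + v) (I(v, p) = 8 - (v + 14)*(p + 6) = 8 - (14 + v)*(6 + p) = 8 - (6 + p)*(14 + v))
I(J, 1)*(-178) + 1/(-170) = (-76 - 14*1 - 6*(-11) - 1*1*(-11))*(-178) + 1/(-170) = (-76 - 14 + 66 + 11)*(-178) - 1/170 = -13*(-178) - 1/170 = 2314 - 1/170 = 393379/170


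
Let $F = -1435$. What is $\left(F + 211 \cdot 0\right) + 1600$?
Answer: $165$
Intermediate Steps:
$\left(F + 211 \cdot 0\right) + 1600 = \left(-1435 + 211 \cdot 0\right) + 1600 = \left(-1435 + 0\right) + 1600 = -1435 + 1600 = 165$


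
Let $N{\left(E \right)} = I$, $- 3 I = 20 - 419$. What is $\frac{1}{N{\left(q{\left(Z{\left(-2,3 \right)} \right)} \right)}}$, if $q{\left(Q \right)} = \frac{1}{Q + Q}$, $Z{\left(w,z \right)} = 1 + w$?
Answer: $\frac{1}{133} \approx 0.0075188$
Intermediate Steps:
$I = 133$ ($I = - \frac{20 - 419}{3} = \left(- \frac{1}{3}\right) \left(-399\right) = 133$)
$q{\left(Q \right)} = \frac{1}{2 Q}$
$N{\left(E \right)} = 133$
$\frac{1}{N{\left(q{\left(Z{\left(-2,3 \right)} \right)} \right)}} = \frac{1}{133}$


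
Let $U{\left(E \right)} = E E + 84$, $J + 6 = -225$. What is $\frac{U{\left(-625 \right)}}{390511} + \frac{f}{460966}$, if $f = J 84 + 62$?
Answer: $\frac{7843195506}{8182376983} \approx 0.95855$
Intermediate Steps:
$J = -231$ ($J = -6 - 225 = -231$)
$U{\left(E \right)} = 84 + E^{2}$ ($U{\left(E \right)} = E^{2} + 84 = 84 + E^{2}$)
$f = -19342$ ($f = \left(-231\right) 84 + 62 = -19404 + 62 = -19342$)
$\frac{U{\left(-625 \right)}}{390511} + \frac{f}{460966} = \frac{84 + \left(-625\right)^{2}}{390511} - \frac{19342}{460966} = \left(84 + 390625\right) \frac{1}{390511} - \frac{9671}{230483} = 390709 \cdot \frac{1}{390511} - \frac{9671}{230483} = \frac{35519}{35501} - \frac{9671}{230483} = \frac{7843195506}{8182376983}$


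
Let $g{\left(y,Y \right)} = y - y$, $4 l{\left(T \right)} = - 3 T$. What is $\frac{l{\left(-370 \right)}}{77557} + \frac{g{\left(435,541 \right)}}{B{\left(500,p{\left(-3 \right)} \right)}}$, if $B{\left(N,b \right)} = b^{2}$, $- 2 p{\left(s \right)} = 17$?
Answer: $\frac{555}{155114} \approx 0.003578$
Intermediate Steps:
$p{\left(s \right)} = - \frac{17}{2}$ ($p{\left(s \right)} = \left(- \frac{1}{2}\right) 17 = - \frac{17}{2}$)
$l{\left(T \right)} = - \frac{3 T}{4}$ ($l{\left(T \right)} = \frac{\left(-3\right) T}{4} = - \frac{3 T}{4}$)
$g{\left(y,Y \right)} = 0$
$\frac{l{\left(-370 \right)}}{77557} + \frac{g{\left(435,541 \right)}}{B{\left(500,p{\left(-3 \right)} \right)}} = \frac{\left(- \frac{3}{4}\right) \left(-370\right)}{77557} + \frac{0}{\left(- \frac{17}{2}\right)^{2}} = \frac{555}{2} \cdot \frac{1}{77557} + \frac{0}{\frac{289}{4}} = \frac{555}{155114} + 0 \cdot \frac{4}{289} = \frac{555}{155114} + 0 = \frac{555}{155114}$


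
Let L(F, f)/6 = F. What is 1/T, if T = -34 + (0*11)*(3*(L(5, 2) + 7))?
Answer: -1/34 ≈ -0.029412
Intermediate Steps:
L(F, f) = 6*F
T = -34 (T = -34 + (0*11)*(3*(6*5 + 7)) = -34 + 0*(3*(30 + 7)) = -34 + 0*(3*37) = -34 + 0*111 = -34 + 0 = -34)
1/T = 1/(-34) = -1/34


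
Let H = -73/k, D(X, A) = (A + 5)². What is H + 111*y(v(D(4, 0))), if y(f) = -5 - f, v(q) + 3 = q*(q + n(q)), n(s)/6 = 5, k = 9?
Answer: -1375696/9 ≈ -1.5286e+5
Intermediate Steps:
n(s) = 30 (n(s) = 6*5 = 30)
D(X, A) = (5 + A)²
H = -73/9 ≈ -8.1111
v(q) = -3 + q*(30 + q) (v(q) = -3 + q*(q + 30) = -3 + q*(30 + q))
H + 111*y(v(D(4, 0))) = -73/9 + 111*(-5 - (-3 + ((5 + 0)²)² + 30*(5 + 0)²)) = -73/9 + 111*(-5 - (-3 + (5²)² + 30*5²)) = -73/9 + 111*(-5 - (-3 + 25² + 30*25)) = -73/9 + 111*(-5 - (-3 + 625 + 750)) = -73/9 + 111*(-5 - 1*1372) = -73/9 + 111*(-5 - 1372) = -73/9 + 111*(-1377) = -73/9 - 152847 = -1375696/9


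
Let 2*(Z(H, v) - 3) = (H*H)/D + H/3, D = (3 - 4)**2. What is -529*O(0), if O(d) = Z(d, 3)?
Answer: -1587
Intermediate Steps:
D = 1 (D = (-1)**2 = 1)
Z(H, v) = 3 + H**2/2 + H/6 (Z(H, v) = 3 + ((H*H)/1 + H/3)/2 = 3 + (H**2*1 + H*(1/3))/2 = 3 + (H**2 + H/3)/2 = 3 + (H**2/2 + H/6) = 3 + H**2/2 + H/6)
O(d) = 3 + d**2/2 + d/6
-529*O(0) = -529*(3 + (1/2)*0**2 + (1/6)*0) = -529*(3 + (1/2)*0 + 0) = -529*(3 + 0 + 0) = -529*3 = -1587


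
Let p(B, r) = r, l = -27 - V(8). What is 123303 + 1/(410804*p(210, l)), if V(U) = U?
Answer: 1772867796419/14378140 ≈ 1.2330e+5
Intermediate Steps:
l = -35 (l = -27 - 1*8 = -27 - 8 = -35)
123303 + 1/(410804*p(210, l)) = 123303 + 1/(410804*(-35)) = 123303 + (1/410804)*(-1/35) = 123303 - 1/14378140 = 1772867796419/14378140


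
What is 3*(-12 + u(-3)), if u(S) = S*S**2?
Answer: -117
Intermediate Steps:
u(S) = S**3
3*(-12 + u(-3)) = 3*(-12 + (-3)**3) = 3*(-12 - 27) = 3*(-39) = -117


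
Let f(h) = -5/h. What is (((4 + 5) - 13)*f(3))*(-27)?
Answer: -180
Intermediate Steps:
(((4 + 5) - 13)*f(3))*(-27) = (((4 + 5) - 13)*(-5/3))*(-27) = ((9 - 13)*(-5*1/3))*(-27) = -4*(-5/3)*(-27) = (20/3)*(-27) = -180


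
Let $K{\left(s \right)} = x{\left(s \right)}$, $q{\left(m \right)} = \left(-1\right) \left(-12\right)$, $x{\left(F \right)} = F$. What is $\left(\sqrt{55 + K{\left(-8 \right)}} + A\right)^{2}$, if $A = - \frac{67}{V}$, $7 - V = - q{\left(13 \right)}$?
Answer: $\frac{21456}{361} - \frac{134 \sqrt{47}}{19} \approx 11.085$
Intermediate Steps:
$q{\left(m \right)} = 12$
$K{\left(s \right)} = s$
$V = 19$ ($V = 7 - \left(-1\right) 12 = 7 - -12 = 7 + 12 = 19$)
$A = - \frac{67}{19} \approx -3.5263$
$\left(\sqrt{55 + K{\left(-8 \right)}} + A\right)^{2} = \left(\sqrt{55 - 8} - \frac{67}{19}\right)^{2} = \left(\sqrt{47} - \frac{67}{19}\right)^{2} = \left(- \frac{67}{19} + \sqrt{47}\right)^{2}$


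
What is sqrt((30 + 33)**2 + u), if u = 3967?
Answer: 16*sqrt(31) ≈ 89.084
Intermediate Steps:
sqrt((30 + 33)**2 + u) = sqrt((30 + 33)**2 + 3967) = sqrt(63**2 + 3967) = sqrt(3969 + 3967) = sqrt(7936) = 16*sqrt(31)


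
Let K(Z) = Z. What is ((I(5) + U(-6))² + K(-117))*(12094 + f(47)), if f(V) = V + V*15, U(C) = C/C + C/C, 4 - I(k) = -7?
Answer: 667992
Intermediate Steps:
I(k) = 11 (I(k) = 4 - 1*(-7) = 4 + 7 = 11)
U(C) = 2 (U(C) = 1 + 1 = 2)
f(V) = 16*V (f(V) = V + 15*V = 16*V)
((I(5) + U(-6))² + K(-117))*(12094 + f(47)) = ((11 + 2)² - 117)*(12094 + 16*47) = (13² - 117)*(12094 + 752) = (169 - 117)*12846 = 52*12846 = 667992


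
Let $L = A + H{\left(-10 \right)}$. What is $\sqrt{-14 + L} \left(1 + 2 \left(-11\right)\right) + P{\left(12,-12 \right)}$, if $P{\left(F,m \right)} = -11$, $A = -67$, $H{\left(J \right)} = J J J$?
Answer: $-11 - 21 i \sqrt{1081} \approx -11.0 - 690.45 i$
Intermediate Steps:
$H{\left(J \right)} = J^{3}$ ($H{\left(J \right)} = J^{2} J = J^{3}$)
$L = -1067$ ($L = -67 + \left(-10\right)^{3} = -67 - 1000 = -1067$)
$\sqrt{-14 + L} \left(1 + 2 \left(-11\right)\right) + P{\left(12,-12 \right)} = \sqrt{-14 - 1067} \left(1 + 2 \left(-11\right)\right) - 11 = \sqrt{-1081} \left(1 - 22\right) - 11 = i \sqrt{1081} \left(-21\right) - 11 = - 21 i \sqrt{1081} - 11 = -11 - 21 i \sqrt{1081}$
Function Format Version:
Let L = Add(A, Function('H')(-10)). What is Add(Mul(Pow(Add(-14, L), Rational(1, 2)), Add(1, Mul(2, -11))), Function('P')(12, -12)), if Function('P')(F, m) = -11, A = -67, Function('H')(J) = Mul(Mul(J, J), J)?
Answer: Add(-11, Mul(-21, I, Pow(1081, Rational(1, 2)))) ≈ Add(-11.000, Mul(-690.45, I))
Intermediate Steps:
Function('H')(J) = Pow(J, 3) (Function('H')(J) = Mul(Pow(J, 2), J) = Pow(J, 3))
L = -1067 (L = Add(-67, Pow(-10, 3)) = Add(-67, -1000) = -1067)
Add(Mul(Pow(Add(-14, L), Rational(1, 2)), Add(1, Mul(2, -11))), Function('P')(12, -12)) = Add(Mul(Pow(Add(-14, -1067), Rational(1, 2)), Add(1, Mul(2, -11))), -11) = Add(Mul(Pow(-1081, Rational(1, 2)), Add(1, -22)), -11) = Add(Mul(Mul(I, Pow(1081, Rational(1, 2))), -21), -11) = Add(Mul(-21, I, Pow(1081, Rational(1, 2))), -11) = Add(-11, Mul(-21, I, Pow(1081, Rational(1, 2))))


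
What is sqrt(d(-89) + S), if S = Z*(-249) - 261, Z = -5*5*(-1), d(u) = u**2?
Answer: sqrt(1435) ≈ 37.881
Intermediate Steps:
Z = 25 (Z = -25*(-1) = 25)
S = -6486 (S = 25*(-249) - 261 = -6225 - 261 = -6486)
sqrt(d(-89) + S) = sqrt((-89)**2 - 6486) = sqrt(7921 - 6486) = sqrt(1435)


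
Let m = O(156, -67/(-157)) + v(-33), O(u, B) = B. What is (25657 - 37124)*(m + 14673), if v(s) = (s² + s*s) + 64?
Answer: -30453164174/157 ≈ -1.9397e+8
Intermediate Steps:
v(s) = 64 + 2*s² (v(s) = (s² + s²) + 64 = 2*s² + 64 = 64 + 2*s²)
m = 352061/157 (m = -67/(-157) + (64 + 2*(-33)²) = -67*(-1/157) + (64 + 2*1089) = 67/157 + (64 + 2178) = 67/157 + 2242 = 352061/157 ≈ 2242.4)
(25657 - 37124)*(m + 14673) = (25657 - 37124)*(352061/157 + 14673) = -11467*2655722/157 = -30453164174/157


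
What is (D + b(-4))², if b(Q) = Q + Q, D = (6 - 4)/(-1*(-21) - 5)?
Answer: 3969/64 ≈ 62.016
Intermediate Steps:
D = ⅛ (D = 2/(21 - 5) = 2/16 = 2*(1/16) = ⅛ ≈ 0.12500)
b(Q) = 2*Q
(D + b(-4))² = (⅛ + 2*(-4))² = (⅛ - 8)² = (-63/8)² = 3969/64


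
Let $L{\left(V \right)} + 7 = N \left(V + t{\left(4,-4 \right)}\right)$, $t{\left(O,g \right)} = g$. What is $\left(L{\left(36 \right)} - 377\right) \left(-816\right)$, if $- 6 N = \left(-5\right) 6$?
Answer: $182784$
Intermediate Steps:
$N = 5$ ($N = - \frac{\left(-5\right) 6}{6} = \left(- \frac{1}{6}\right) \left(-30\right) = 5$)
$L{\left(V \right)} = -27 + 5 V$ ($L{\left(V \right)} = -7 + 5 \left(V - 4\right) = -7 + 5 \left(-4 + V\right) = -7 + \left(-20 + 5 V\right) = -27 + 5 V$)
$\left(L{\left(36 \right)} - 377\right) \left(-816\right) = \left(\left(-27 + 5 \cdot 36\right) - 377\right) \left(-816\right) = \left(\left(-27 + 180\right) - 377\right) \left(-816\right) = \left(153 - 377\right) \left(-816\right) = \left(-224\right) \left(-816\right) = 182784$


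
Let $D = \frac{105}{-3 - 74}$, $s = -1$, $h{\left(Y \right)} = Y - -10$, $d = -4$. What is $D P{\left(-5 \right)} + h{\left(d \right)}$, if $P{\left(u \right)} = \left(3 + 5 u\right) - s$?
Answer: $\frac{381}{11} \approx 34.636$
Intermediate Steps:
$h{\left(Y \right)} = 10 + Y$ ($h{\left(Y \right)} = Y + 10 = 10 + Y$)
$P{\left(u \right)} = 4 + 5 u$ ($P{\left(u \right)} = \left(3 + 5 u\right) - -1 = \left(3 + 5 u\right) + 1 = 4 + 5 u$)
$D = - \frac{15}{11}$ ($D = \frac{105}{-77} = 105 \left(- \frac{1}{77}\right) = - \frac{15}{11} \approx -1.3636$)
$D P{\left(-5 \right)} + h{\left(d \right)} = - \frac{15 \left(4 + 5 \left(-5\right)\right)}{11} + \left(10 - 4\right) = - \frac{15 \left(4 - 25\right)}{11} + 6 = \left(- \frac{15}{11}\right) \left(-21\right) + 6 = \frac{315}{11} + 6 = \frac{381}{11}$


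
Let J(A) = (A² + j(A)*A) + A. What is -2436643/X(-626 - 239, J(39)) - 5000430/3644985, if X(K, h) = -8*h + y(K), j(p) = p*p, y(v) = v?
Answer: 429455492643/118558483103 ≈ 3.6223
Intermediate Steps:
j(p) = p²
J(A) = A + A² + A³ (J(A) = (A² + A²*A) + A = (A² + A³) + A = A + A² + A³)
X(K, h) = K - 8*h (X(K, h) = -8*h + K = K - 8*h)
-2436643/X(-626 - 239, J(39)) - 5000430/3644985 = -2436643/((-626 - 239) - 312*(1 + 39 + 39²)) - 5000430/3644985 = -2436643/(-865 - 312*(1 + 39 + 1521)) - 5000430*1/3644985 = -2436643/(-865 - 312*1561) - 333362/242999 = -2436643/(-865 - 8*60879) - 333362/242999 = -2436643/(-865 - 487032) - 333362/242999 = -2436643/(-487897) - 333362/242999 = -2436643*(-1/487897) - 333362/242999 = 2436643/487897 - 333362/242999 = 429455492643/118558483103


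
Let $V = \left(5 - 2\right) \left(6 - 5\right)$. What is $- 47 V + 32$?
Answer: $-109$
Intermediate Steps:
$V = 3$ ($V = \left(5 - 2\right) 1 = 3 \cdot 1 = 3$)
$- 47 V + 32 = \left(-47\right) 3 + 32 = -141 + 32 = -109$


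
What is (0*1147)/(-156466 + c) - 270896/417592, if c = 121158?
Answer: -33862/52199 ≈ -0.64871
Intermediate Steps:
(0*1147)/(-156466 + c) - 270896/417592 = (0*1147)/(-156466 + 121158) - 270896/417592 = 0/(-35308) - 270896*1/417592 = 0*(-1/35308) - 33862/52199 = 0 - 33862/52199 = -33862/52199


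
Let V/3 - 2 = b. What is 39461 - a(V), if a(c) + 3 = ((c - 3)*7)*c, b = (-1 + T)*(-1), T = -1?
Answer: 38708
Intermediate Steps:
b = 2 (b = (-1 - 1)*(-1) = -2*(-1) = 2)
V = 12 (V = 6 + 3*2 = 6 + 6 = 12)
a(c) = -3 + c*(-21 + 7*c) (a(c) = -3 + ((c - 3)*7)*c = -3 + ((-3 + c)*7)*c = -3 + (-21 + 7*c)*c = -3 + c*(-21 + 7*c))
39461 - a(V) = 39461 - (-3 - 21*12 + 7*12**2) = 39461 - (-3 - 252 + 7*144) = 39461 - (-3 - 252 + 1008) = 39461 - 1*753 = 39461 - 753 = 38708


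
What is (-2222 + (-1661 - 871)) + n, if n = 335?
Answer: -4419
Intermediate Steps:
(-2222 + (-1661 - 871)) + n = (-2222 + (-1661 - 871)) + 335 = (-2222 - 2532) + 335 = -4754 + 335 = -4419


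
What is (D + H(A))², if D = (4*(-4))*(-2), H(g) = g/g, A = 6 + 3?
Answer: 1089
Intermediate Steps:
A = 9
H(g) = 1
D = 32 (D = -16*(-2) = 32)
(D + H(A))² = (32 + 1)² = 33² = 1089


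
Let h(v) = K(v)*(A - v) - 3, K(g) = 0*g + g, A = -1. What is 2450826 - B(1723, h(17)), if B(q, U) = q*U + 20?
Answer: 2983213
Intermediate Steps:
K(g) = g (K(g) = 0 + g = g)
h(v) = -3 + v*(-1 - v) (h(v) = v*(-1 - v) - 3 = -3 + v*(-1 - v))
B(q, U) = 20 + U*q (B(q, U) = U*q + 20 = 20 + U*q)
2450826 - B(1723, h(17)) = 2450826 - (20 + (-3 - 1*17 - 1*17²)*1723) = 2450826 - (20 + (-3 - 17 - 1*289)*1723) = 2450826 - (20 + (-3 - 17 - 289)*1723) = 2450826 - (20 - 309*1723) = 2450826 - (20 - 532407) = 2450826 - 1*(-532387) = 2450826 + 532387 = 2983213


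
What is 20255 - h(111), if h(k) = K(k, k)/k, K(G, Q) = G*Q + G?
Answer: 20143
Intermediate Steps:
K(G, Q) = G + G*Q
h(k) = 1 + k (h(k) = (k*(1 + k))/k = 1 + k)
20255 - h(111) = 20255 - (1 + 111) = 20255 - 1*112 = 20255 - 112 = 20143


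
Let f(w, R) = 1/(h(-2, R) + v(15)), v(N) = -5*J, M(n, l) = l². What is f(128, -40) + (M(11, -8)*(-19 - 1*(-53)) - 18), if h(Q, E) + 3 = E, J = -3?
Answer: 60423/28 ≈ 2158.0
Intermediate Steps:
h(Q, E) = -3 + E
v(N) = 15 (v(N) = -5*(-3) = 15)
f(w, R) = 1/(12 + R) (f(w, R) = 1/((-3 + R) + 15) = 1/(12 + R))
f(128, -40) + (M(11, -8)*(-19 - 1*(-53)) - 18) = 1/(12 - 40) + ((-8)²*(-19 - 1*(-53)) - 18) = 1/(-28) + (64*(-19 + 53) - 18) = -1/28 + (64*34 - 18) = -1/28 + (2176 - 18) = -1/28 + 2158 = 60423/28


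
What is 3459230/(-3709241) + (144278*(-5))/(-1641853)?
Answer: -3003737788200/6090028463573 ≈ -0.49322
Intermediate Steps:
3459230/(-3709241) + (144278*(-5))/(-1641853) = 3459230*(-1/3709241) - 721390*(-1/1641853) = -3459230/3709241 + 721390/1641853 = -3003737788200/6090028463573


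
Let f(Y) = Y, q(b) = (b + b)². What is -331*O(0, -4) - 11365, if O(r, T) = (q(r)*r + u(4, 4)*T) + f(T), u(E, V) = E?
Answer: -4745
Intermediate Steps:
q(b) = 4*b² (q(b) = (2*b)² = 4*b²)
O(r, T) = 4*r³ + 5*T (O(r, T) = ((4*r²)*r + 4*T) + T = (4*r³ + 4*T) + T = (4*T + 4*r³) + T = 4*r³ + 5*T)
-331*O(0, -4) - 11365 = -331*(4*0³ + 5*(-4)) - 11365 = -331*(4*0 - 20) - 11365 = -331*(0 - 20) - 11365 = -331*(-20) - 11365 = 6620 - 11365 = -4745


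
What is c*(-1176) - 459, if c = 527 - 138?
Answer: -457923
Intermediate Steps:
c = 389
c*(-1176) - 459 = 389*(-1176) - 459 = -457464 - 459 = -457923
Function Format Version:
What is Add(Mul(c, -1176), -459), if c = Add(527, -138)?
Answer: -457923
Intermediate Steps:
c = 389
Add(Mul(c, -1176), -459) = Add(Mul(389, -1176), -459) = Add(-457464, -459) = -457923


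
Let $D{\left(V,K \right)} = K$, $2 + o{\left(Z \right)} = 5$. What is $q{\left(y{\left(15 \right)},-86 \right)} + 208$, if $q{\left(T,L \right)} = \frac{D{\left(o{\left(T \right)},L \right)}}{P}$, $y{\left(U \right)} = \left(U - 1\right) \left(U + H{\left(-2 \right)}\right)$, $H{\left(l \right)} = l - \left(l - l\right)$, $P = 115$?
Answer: $\frac{23834}{115} \approx 207.25$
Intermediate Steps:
$o{\left(Z \right)} = 3$ ($o{\left(Z \right)} = -2 + 5 = 3$)
$H{\left(l \right)} = l$ ($H{\left(l \right)} = l - 0 = l + 0 = l$)
$y{\left(U \right)} = \left(-1 + U\right) \left(-2 + U\right)$ ($y{\left(U \right)} = \left(U - 1\right) \left(U - 2\right) = \left(-1 + U\right) \left(-2 + U\right)$)
$q{\left(T,L \right)} = \frac{L}{115}$
$q{\left(y{\left(15 \right)},-86 \right)} + 208 = \frac{1}{115} \left(-86\right) + 208 = - \frac{86}{115} + 208 = \frac{23834}{115}$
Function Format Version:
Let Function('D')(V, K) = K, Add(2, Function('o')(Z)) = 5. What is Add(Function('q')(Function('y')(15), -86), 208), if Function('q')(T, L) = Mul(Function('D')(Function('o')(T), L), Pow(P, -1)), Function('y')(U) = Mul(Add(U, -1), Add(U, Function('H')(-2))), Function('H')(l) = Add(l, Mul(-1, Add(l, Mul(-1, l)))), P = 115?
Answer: Rational(23834, 115) ≈ 207.25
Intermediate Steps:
Function('o')(Z) = 3 (Function('o')(Z) = Add(-2, 5) = 3)
Function('H')(l) = l (Function('H')(l) = Add(l, Mul(-1, 0)) = Add(l, 0) = l)
Function('y')(U) = Mul(Add(-1, U), Add(-2, U)) (Function('y')(U) = Mul(Add(U, -1), Add(U, -2)) = Mul(Add(-1, U), Add(-2, U)))
Function('q')(T, L) = Mul(Rational(1, 115), L) (Function('q')(T, L) = Mul(L, Pow(115, -1)) = Mul(L, Rational(1, 115)) = Mul(Rational(1, 115), L))
Add(Function('q')(Function('y')(15), -86), 208) = Add(Mul(Rational(1, 115), -86), 208) = Add(Rational(-86, 115), 208) = Rational(23834, 115)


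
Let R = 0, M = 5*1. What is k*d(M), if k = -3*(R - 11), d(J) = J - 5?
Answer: 0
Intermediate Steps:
M = 5
d(J) = -5 + J
k = 33 (k = -3*(0 - 11) = -3*(-11) = 33)
k*d(M) = 33*(-5 + 5) = 33*0 = 0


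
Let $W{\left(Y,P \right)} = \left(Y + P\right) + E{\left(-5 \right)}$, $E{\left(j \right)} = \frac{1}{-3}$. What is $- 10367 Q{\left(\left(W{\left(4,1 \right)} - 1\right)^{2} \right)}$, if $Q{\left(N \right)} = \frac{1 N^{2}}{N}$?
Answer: $- \frac{1254407}{9} \approx -1.3938 \cdot 10^{5}$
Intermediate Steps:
$E{\left(j \right)} = - \frac{1}{3}$
$W{\left(Y,P \right)} = - \frac{1}{3} + P + Y$ ($W{\left(Y,P \right)} = \left(Y + P\right) - \frac{1}{3} = \left(P + Y\right) - \frac{1}{3} = - \frac{1}{3} + P + Y$)
$Q{\left(N \right)} = N$ ($Q{\left(N \right)} = \frac{N^{2}}{N} = N$)
$- 10367 Q{\left(\left(W{\left(4,1 \right)} - 1\right)^{2} \right)} = - 10367 \left(\left(- \frac{1}{3} + 1 + 4\right) - 1\right)^{2} = - 10367 \left(\frac{14}{3} - 1\right)^{2} = - 10367 \left(\frac{11}{3}\right)^{2} = \left(-10367\right) \frac{121}{9} = - \frac{1254407}{9}$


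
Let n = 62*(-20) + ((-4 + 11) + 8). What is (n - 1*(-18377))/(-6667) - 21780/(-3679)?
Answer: 82105052/24527893 ≈ 3.3474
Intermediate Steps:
n = -1225 (n = -1240 + (7 + 8) = -1240 + 15 = -1225)
(n - 1*(-18377))/(-6667) - 21780/(-3679) = (-1225 - 1*(-18377))/(-6667) - 21780/(-3679) = (-1225 + 18377)*(-1/6667) - 21780*(-1/3679) = 17152*(-1/6667) + 21780/3679 = -17152/6667 + 21780/3679 = 82105052/24527893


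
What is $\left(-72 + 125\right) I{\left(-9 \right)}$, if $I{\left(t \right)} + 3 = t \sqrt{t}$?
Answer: $-159 - 1431 i \approx -159.0 - 1431.0 i$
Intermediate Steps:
$I{\left(t \right)} = -3 + t^{\frac{3}{2}}$ ($I{\left(t \right)} = -3 + t \sqrt{t} = -3 + t^{\frac{3}{2}}$)
$\left(-72 + 125\right) I{\left(-9 \right)} = \left(-72 + 125\right) \left(-3 + \left(-9\right)^{\frac{3}{2}}\right) = 53 \left(-3 - 27 i\right) = -159 - 1431 i$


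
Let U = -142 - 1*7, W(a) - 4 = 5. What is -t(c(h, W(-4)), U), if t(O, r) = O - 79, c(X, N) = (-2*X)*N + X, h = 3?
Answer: 130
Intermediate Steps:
W(a) = 9 (W(a) = 4 + 5 = 9)
U = -149 (U = -142 - 7 = -149)
c(X, N) = X - 2*N*X (c(X, N) = -2*N*X + X = X - 2*N*X)
t(O, r) = -79 + O
-t(c(h, W(-4)), U) = -(-79 + 3*(1 - 2*9)) = -(-79 + 3*(1 - 18)) = -(-79 + 3*(-17)) = -(-79 - 51) = -1*(-130) = 130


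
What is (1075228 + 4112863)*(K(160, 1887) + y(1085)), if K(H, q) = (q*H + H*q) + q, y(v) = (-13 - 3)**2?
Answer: 3143894948453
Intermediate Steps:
y(v) = 256 (y(v) = (-16)**2 = 256)
K(H, q) = q + 2*H*q (K(H, q) = (H*q + H*q) + q = 2*H*q + q = q + 2*H*q)
(1075228 + 4112863)*(K(160, 1887) + y(1085)) = (1075228 + 4112863)*(1887*(1 + 2*160) + 256) = 5188091*(1887*(1 + 320) + 256) = 5188091*(1887*321 + 256) = 5188091*(605727 + 256) = 5188091*605983 = 3143894948453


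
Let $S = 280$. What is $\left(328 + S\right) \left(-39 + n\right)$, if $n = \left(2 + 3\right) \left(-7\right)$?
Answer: $-44992$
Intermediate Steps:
$n = -35$ ($n = 5 \left(-7\right) = -35$)
$\left(328 + S\right) \left(-39 + n\right) = \left(328 + 280\right) \left(-39 - 35\right) = 608 \left(-74\right) = -44992$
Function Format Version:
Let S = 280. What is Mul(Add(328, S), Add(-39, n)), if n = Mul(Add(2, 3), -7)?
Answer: -44992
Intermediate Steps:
n = -35 (n = Mul(5, -7) = -35)
Mul(Add(328, S), Add(-39, n)) = Mul(Add(328, 280), Add(-39, -35)) = Mul(608, -74) = -44992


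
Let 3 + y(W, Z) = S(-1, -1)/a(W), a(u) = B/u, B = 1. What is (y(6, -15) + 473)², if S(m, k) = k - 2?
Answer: 204304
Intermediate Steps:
S(m, k) = -2 + k
a(u) = 1/u
y(W, Z) = -3 - 3*W (y(W, Z) = -3 + (-2 - 1)/(1/W) = -3 - 3*W)
(y(6, -15) + 473)² = ((-3 - 3*6) + 473)² = ((-3 - 18) + 473)² = (-21 + 473)² = 452² = 204304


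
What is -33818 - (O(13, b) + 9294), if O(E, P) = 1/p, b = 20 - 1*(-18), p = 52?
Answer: -2241825/52 ≈ -43112.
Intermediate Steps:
b = 38 (b = 20 + 18 = 38)
O(E, P) = 1/52
-33818 - (O(13, b) + 9294) = -33818 - (1/52 + 9294) = -33818 - 1*483289/52 = -33818 - 483289/52 = -2241825/52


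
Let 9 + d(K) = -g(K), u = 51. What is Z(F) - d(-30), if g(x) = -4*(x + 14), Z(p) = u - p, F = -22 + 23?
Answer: 123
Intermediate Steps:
F = 1
Z(p) = 51 - p
g(x) = -56 - 4*x (g(x) = -4*(14 + x) = -56 - 4*x)
d(K) = 47 + 4*K (d(K) = -9 - (-56 - 4*K) = -9 + (56 + 4*K) = 47 + 4*K)
Z(F) - d(-30) = (51 - 1*1) - (47 + 4*(-30)) = (51 - 1) - (47 - 120) = 50 - 1*(-73) = 50 + 73 = 123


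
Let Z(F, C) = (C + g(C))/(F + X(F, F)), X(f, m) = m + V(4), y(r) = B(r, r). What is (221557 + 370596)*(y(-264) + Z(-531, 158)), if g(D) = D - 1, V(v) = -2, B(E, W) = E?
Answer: -23788562469/152 ≈ -1.5650e+8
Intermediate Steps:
y(r) = r
X(f, m) = -2 + m (X(f, m) = m - 2 = -2 + m)
g(D) = -1 + D
Z(F, C) = (-1 + 2*C)/(-2 + 2*F) (Z(F, C) = (C + (-1 + C))/(F + (-2 + F)) = (-1 + 2*C)/(-2 + 2*F))
(221557 + 370596)*(y(-264) + Z(-531, 158)) = (221557 + 370596)*(-264 + (-½ + 158)/(-1 - 531)) = 592153*(-264 + (315/2)/(-532)) = 592153*(-264 - 1/532*315/2) = 592153*(-264 - 45/152) = 592153*(-40173/152) = -23788562469/152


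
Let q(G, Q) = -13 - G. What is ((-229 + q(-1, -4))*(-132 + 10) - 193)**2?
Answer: 853165681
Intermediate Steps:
((-229 + q(-1, -4))*(-132 + 10) - 193)**2 = ((-229 + (-13 - 1*(-1)))*(-132 + 10) - 193)**2 = ((-229 + (-13 + 1))*(-122) - 193)**2 = ((-229 - 12)*(-122) - 193)**2 = (-241*(-122) - 193)**2 = (29402 - 193)**2 = 29209**2 = 853165681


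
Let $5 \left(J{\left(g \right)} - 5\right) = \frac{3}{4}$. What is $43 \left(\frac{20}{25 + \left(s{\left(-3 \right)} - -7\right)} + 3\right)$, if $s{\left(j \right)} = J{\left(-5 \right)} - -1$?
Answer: $\frac{115627}{763} \approx 151.54$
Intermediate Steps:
$J{\left(g \right)} = \frac{103}{20}$ ($J{\left(g \right)} = 5 + \frac{3 \cdot \frac{1}{4}}{5} = 5 + \frac{1}{5} \cdot \frac{3}{4} = 5 + \frac{3}{20} = \frac{103}{20}$)
$s{\left(j \right)} = \frac{123}{20}$ ($s{\left(j \right)} = \frac{103}{20} - -1 = \frac{103}{20} + 1 = \frac{123}{20}$)
$43 \left(\frac{20}{25 + \left(s{\left(-3 \right)} - -7\right)} + 3\right) = 43 \left(\frac{20}{25 + \left(\frac{123}{20} - -7\right)} + 3\right) = 43 \left(\frac{20}{25 + \left(\frac{123}{20} + 7\right)} + 3\right) = 43 \left(\frac{20}{25 + \frac{263}{20}} + 3\right) = 43 \left(\frac{20}{\frac{763}{20}} + 3\right) = 43 \left(20 \cdot \frac{20}{763} + 3\right) = 43 \left(\frac{400}{763} + 3\right) = 43 \cdot \frac{2689}{763} = \frac{115627}{763}$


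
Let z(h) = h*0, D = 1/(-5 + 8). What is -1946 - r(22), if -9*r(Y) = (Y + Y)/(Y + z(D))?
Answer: -17512/9 ≈ -1945.8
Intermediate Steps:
D = 1/3 ≈ 0.33333
z(h) = 0
r(Y) = -2/9 (r(Y) = -(Y + Y)/(9*(Y + 0)) = -2*Y/(9*Y) = -1/9*2 = -2/9)
-1946 - r(22) = -1946 - 1*(-2/9) = -1946 + 2/9 = -17512/9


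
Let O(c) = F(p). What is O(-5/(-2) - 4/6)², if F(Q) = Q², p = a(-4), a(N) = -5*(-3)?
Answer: 50625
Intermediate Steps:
a(N) = 15
p = 15
O(c) = 225 (O(c) = 15² = 225)
O(-5/(-2) - 4/6)² = 225² = 50625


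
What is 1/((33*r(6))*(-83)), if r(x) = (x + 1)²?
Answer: -1/134211 ≈ -7.4510e-6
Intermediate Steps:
r(x) = (1 + x)²
1/((33*r(6))*(-83)) = 1/((33*(1 + 6)²)*(-83)) = 1/((33*7²)*(-83)) = 1/((33*49)*(-83)) = 1/(1617*(-83)) = 1/(-134211) = -1/134211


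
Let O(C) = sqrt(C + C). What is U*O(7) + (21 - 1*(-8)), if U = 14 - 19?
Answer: 29 - 5*sqrt(14) ≈ 10.292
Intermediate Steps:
O(C) = sqrt(2)*sqrt(C) (O(C) = sqrt(2*C) = sqrt(2)*sqrt(C))
U = -5
U*O(7) + (21 - 1*(-8)) = -5*sqrt(2)*sqrt(7) + (21 - 1*(-8)) = -5*sqrt(14) + (21 + 8) = -5*sqrt(14) + 29 = 29 - 5*sqrt(14)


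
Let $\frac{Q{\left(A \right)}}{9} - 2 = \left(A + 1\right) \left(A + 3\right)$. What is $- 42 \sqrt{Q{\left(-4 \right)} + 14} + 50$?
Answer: $50 - 42 \sqrt{59} \approx -272.61$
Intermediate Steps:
$Q{\left(A \right)} = 18 + 9 \left(1 + A\right) \left(3 + A\right)$ ($Q{\left(A \right)} = 18 + 9 \left(A + 1\right) \left(A + 3\right) = 18 + 9 \left(1 + A\right) \left(3 + A\right)$)
$- 42 \sqrt{Q{\left(-4 \right)} + 14} + 50 = - 42 \sqrt{\left(45 + 9 \left(-4\right)^{2} + 36 \left(-4\right)\right) + 14} + 50 = - 42 \sqrt{\left(45 + 9 \cdot 16 - 144\right) + 14} + 50 = - 42 \sqrt{\left(45 + 144 - 144\right) + 14} + 50 = - 42 \sqrt{45 + 14} + 50 = - 42 \sqrt{59} + 50 = 50 - 42 \sqrt{59}$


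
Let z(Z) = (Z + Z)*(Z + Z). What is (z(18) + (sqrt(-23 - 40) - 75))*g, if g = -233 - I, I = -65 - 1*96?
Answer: -87912 - 216*I*sqrt(7) ≈ -87912.0 - 571.48*I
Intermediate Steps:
I = -161 (I = -65 - 96 = -161)
g = -72 (g = -233 - 1*(-161) = -233 + 161 = -72)
z(Z) = 4*Z**2 (z(Z) = (2*Z)*(2*Z) = 4*Z**2)
(z(18) + (sqrt(-23 - 40) - 75))*g = (4*18**2 + (sqrt(-23 - 40) - 75))*(-72) = (4*324 + (sqrt(-63) - 75))*(-72) = (1296 + (3*I*sqrt(7) - 75))*(-72) = (1296 + (-75 + 3*I*sqrt(7)))*(-72) = (1221 + 3*I*sqrt(7))*(-72) = -87912 - 216*I*sqrt(7)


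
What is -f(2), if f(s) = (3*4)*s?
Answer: -24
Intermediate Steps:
f(s) = 12*s
-f(2) = -12*2 = -1*24 = -24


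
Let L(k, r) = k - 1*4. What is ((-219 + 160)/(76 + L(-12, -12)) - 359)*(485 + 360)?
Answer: -3650231/12 ≈ -3.0419e+5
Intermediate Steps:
L(k, r) = -4 + k (L(k, r) = k - 4 = -4 + k)
((-219 + 160)/(76 + L(-12, -12)) - 359)*(485 + 360) = ((-219 + 160)/(76 + (-4 - 12)) - 359)*(485 + 360) = (-59/(76 - 16) - 359)*845 = (-59/60 - 359)*845 = -21599/60*845 = -3650231/12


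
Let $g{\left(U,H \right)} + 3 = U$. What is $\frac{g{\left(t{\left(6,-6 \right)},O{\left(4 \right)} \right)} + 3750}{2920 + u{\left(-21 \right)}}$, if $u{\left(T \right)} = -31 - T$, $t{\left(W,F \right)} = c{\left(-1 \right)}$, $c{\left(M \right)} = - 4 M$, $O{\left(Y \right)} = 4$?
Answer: $\frac{3751}{2910} \approx 1.289$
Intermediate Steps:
$t{\left(W,F \right)} = 4$ ($t{\left(W,F \right)} = \left(-4\right) \left(-1\right) = 4$)
$g{\left(U,H \right)} = -3 + U$
$\frac{g{\left(t{\left(6,-6 \right)},O{\left(4 \right)} \right)} + 3750}{2920 + u{\left(-21 \right)}} = \frac{\left(-3 + 4\right) + 3750}{2920 - 10} = \frac{1 + 3750}{2920 + \left(-31 + 21\right)} = \frac{3751}{2920 - 10} = \frac{3751}{2910}$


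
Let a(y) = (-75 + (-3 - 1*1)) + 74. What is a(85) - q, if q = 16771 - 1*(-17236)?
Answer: -34012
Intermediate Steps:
a(y) = -5 (a(y) = (-75 + (-3 - 1)) + 74 = (-75 - 4) + 74 = -79 + 74 = -5)
q = 34007 (q = 16771 + 17236 = 34007)
a(85) - q = -5 - 1*34007 = -5 - 34007 = -34012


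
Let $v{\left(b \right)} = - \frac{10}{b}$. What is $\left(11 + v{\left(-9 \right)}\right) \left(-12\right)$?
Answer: $- \frac{436}{3} \approx -145.33$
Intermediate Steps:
$\left(11 + v{\left(-9 \right)}\right) \left(-12\right) = \left(11 - \frac{10}{-9}\right) \left(-12\right) = \left(11 - - \frac{10}{9}\right) \left(-12\right) = \left(11 + \frac{10}{9}\right) \left(-12\right) = \frac{109}{9} \left(-12\right) = - \frac{436}{3}$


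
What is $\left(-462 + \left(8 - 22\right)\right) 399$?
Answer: $-189924$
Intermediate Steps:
$\left(-462 + \left(8 - 22\right)\right) 399 = \left(-462 - 14\right) 399 = \left(-476\right) 399 = -189924$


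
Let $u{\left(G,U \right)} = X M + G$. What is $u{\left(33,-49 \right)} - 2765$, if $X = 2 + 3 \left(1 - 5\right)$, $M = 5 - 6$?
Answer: $-2722$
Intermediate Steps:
$M = -1$ ($M = 5 - 6 = -1$)
$X = -10$ ($X = 2 + 3 \left(-4\right) = 2 - 12 = -10$)
$u{\left(G,U \right)} = 10 + G$ ($u{\left(G,U \right)} = \left(-10\right) \left(-1\right) + G = 10 + G$)
$u{\left(33,-49 \right)} - 2765 = \left(10 + 33\right) - 2765 = 43 - 2765 = -2722$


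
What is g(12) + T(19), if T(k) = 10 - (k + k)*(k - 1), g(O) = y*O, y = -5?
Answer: -734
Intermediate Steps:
g(O) = -5*O
T(k) = 10 - 2*k*(-1 + k)
g(12) + T(19) = -5*12 + (10 - 2*19² + 2*19) = -60 + (10 - 2*361 + 38) = -60 + (10 - 722 + 38) = -60 - 674 = -734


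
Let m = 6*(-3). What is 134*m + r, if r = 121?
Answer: -2291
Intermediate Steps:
m = -18
134*m + r = 134*(-18) + 121 = -2412 + 121 = -2291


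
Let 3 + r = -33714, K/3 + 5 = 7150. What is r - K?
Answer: -55152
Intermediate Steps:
K = 21435 (K = -15 + 3*7150 = -15 + 21450 = 21435)
r = -33717 (r = -3 - 33714 = -33717)
r - K = -33717 - 1*21435 = -33717 - 21435 = -55152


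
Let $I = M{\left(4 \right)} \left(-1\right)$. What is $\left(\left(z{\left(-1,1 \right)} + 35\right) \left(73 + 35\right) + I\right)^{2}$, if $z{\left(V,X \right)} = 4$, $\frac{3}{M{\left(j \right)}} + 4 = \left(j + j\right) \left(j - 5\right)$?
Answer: $\frac{283888801}{16} \approx 1.7743 \cdot 10^{7}$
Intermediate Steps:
$M{\left(j \right)} = \frac{3}{-4 + 2 j \left(-5 + j\right)}$ ($M{\left(j \right)} = \frac{3}{-4 + \left(j + j\right) \left(j - 5\right)} = \frac{3}{-4 + 2 j \left(-5 + j\right)}$)
$I = \frac{1}{4}$ ($I = \frac{3}{2 \left(-2 + 4^{2} - 20\right)} \left(-1\right) = \frac{3}{2 \left(-2 + 16 - 20\right)} \left(-1\right) = \frac{3}{2 \left(-6\right)} \left(-1\right) = \frac{3}{2} \left(- \frac{1}{6}\right) \left(-1\right) = \left(- \frac{1}{4}\right) \left(-1\right) = \frac{1}{4} \approx 0.25$)
$\left(\left(z{\left(-1,1 \right)} + 35\right) \left(73 + 35\right) + I\right)^{2} = \left(\left(4 + 35\right) \left(73 + 35\right) + \frac{1}{4}\right)^{2} = \left(39 \cdot 108 + \frac{1}{4}\right)^{2} = \left(4212 + \frac{1}{4}\right)^{2} = \left(\frac{16849}{4}\right)^{2} = \frac{283888801}{16}$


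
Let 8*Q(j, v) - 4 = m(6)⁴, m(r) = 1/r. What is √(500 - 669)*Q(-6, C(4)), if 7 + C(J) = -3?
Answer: 67405*I/10368 ≈ 6.5013*I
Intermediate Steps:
m(r) = 1/r
C(J) = -10 (C(J) = -7 - 3 = -10)
Q(j, v) = 5185/10368 (Q(j, v) = ½ + (1/6)⁴/8 = ½ + (⅙)⁴/8 = ½ + (⅛)*(1/1296) = ½ + 1/10368 = 5185/10368)
√(500 - 669)*Q(-6, C(4)) = √(500 - 669)*(5185/10368) = √(-169)*(5185/10368) = (13*I)*(5185/10368) = 67405*I/10368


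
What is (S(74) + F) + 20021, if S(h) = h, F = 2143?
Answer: 22238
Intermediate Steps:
(S(74) + F) + 20021 = (74 + 2143) + 20021 = 2217 + 20021 = 22238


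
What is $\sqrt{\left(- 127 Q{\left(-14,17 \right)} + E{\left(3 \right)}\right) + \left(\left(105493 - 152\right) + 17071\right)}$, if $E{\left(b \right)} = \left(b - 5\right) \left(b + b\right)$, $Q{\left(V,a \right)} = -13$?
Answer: $\sqrt{124051} \approx 352.21$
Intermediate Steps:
$E{\left(b \right)} = 2 b \left(-5 + b\right)$ ($E{\left(b \right)} = \left(-5 + b\right) 2 b = 2 b \left(-5 + b\right)$)
$\sqrt{\left(- 127 Q{\left(-14,17 \right)} + E{\left(3 \right)}\right) + \left(\left(105493 - 152\right) + 17071\right)} = \sqrt{\left(\left(-127\right) \left(-13\right) + 2 \cdot 3 \left(-5 + 3\right)\right) + \left(\left(105493 - 152\right) + 17071\right)} = \sqrt{\left(1651 + 2 \cdot 3 \left(-2\right)\right) + \left(105341 + 17071\right)} = \sqrt{\left(1651 - 12\right) + 122412} = \sqrt{1639 + 122412} = \sqrt{124051}$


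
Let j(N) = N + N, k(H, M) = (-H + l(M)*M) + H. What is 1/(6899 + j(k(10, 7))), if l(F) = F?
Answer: 1/6997 ≈ 0.00014292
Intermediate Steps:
k(H, M) = M**2 (k(H, M) = (-H + M*M) + H = (-H + M**2) + H = (M**2 - H) + H = M**2)
j(N) = 2*N
1/(6899 + j(k(10, 7))) = 1/(6899 + 2*7**2) = 1/(6899 + 2*49) = 1/(6899 + 98) = 1/6997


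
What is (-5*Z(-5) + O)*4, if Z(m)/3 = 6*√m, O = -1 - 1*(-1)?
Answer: -360*I*√5 ≈ -804.98*I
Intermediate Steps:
O = 0 (O = -1 + 1 = 0)
Z(m) = 18*√m (Z(m) = 3*(6*√m) = 18*√m)
(-5*Z(-5) + O)*4 = (-90*√(-5) + 0)*4 = (-90*I*√5 + 0)*4 = -90*I*√5*4 = -360*I*√5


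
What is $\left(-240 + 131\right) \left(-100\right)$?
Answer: $10900$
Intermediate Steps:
$\left(-240 + 131\right) \left(-100\right) = \left(-109\right) \left(-100\right) = 10900$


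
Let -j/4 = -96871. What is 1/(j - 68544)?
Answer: 1/318940 ≈ 3.1354e-6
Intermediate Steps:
j = 387484 (j = -4*(-96871) = 387484)
1/(j - 68544) = 1/(387484 - 68544) = 1/318940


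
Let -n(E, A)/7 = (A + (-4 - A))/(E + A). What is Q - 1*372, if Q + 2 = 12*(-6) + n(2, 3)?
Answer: -2202/5 ≈ -440.40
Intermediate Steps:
n(E, A) = 28/(A + E) (n(E, A) = -7*(A + (-4 - A))/(E + A) = -(-28)/(A + E) = 28/(A + E))
Q = -342/5 (Q = -2 + (12*(-6) + 28/(3 + 2)) = -2 + (-72 + 28/5) = -2 - 332/5 = -342/5 ≈ -68.400)
Q - 1*372 = -342/5 - 1*372 = -342/5 - 372 = -2202/5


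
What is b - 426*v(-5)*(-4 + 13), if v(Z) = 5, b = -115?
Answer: -19285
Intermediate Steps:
b - 426*v(-5)*(-4 + 13) = -115 - 2130*(-4 + 13) = -115 - 2130*9 = -115 - 426*45 = -115 - 19170 = -19285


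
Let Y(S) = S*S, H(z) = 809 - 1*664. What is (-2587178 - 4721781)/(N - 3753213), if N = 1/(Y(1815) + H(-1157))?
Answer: 24078415260830/12364472310809 ≈ 1.9474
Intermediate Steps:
H(z) = 145 (H(z) = 809 - 664 = 145)
Y(S) = S**2
N = 1/3294370 (N = 1/(1815**2 + 145) = 1/(3294225 + 145) = 1/3294370 ≈ 3.0355e-7)
(-2587178 - 4721781)/(N - 3753213) = (-2587178 - 4721781)/(1/3294370 - 3753213) = -7308959/(-12364472310809/3294370) = -7308959*(-3294370/12364472310809) = 24078415260830/12364472310809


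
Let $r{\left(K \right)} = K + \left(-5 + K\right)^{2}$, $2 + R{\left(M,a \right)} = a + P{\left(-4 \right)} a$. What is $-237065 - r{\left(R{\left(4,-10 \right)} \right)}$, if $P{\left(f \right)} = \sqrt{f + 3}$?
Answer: $-237242 - 330 i \approx -2.3724 \cdot 10^{5} - 330.0 i$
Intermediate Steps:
$P{\left(f \right)} = \sqrt{3 + f}$
$R{\left(M,a \right)} = -2 + a + i a$ ($R{\left(M,a \right)} = -2 + \left(a + \sqrt{3 - 4} a\right) = -2 + \left(a + \sqrt{-1} a\right) = -2 + \left(a + i a\right) = -2 + a + i a$)
$-237065 - r{\left(R{\left(4,-10 \right)} \right)} = -237065 - \left(\left(-2 - 10 + i \left(-10\right)\right) + \left(-5 - \left(12 - i \left(-10\right)\right)\right)^{2}\right) = -237065 - \left(\left(-2 - 10 - 10 i\right) + \left(-5 - \left(12 + 10 i\right)\right)^{2}\right) = -237065 - \left(\left(-12 - 10 i\right) + \left(-5 - \left(12 + 10 i\right)\right)^{2}\right) = -237065 - \left(\left(-12 - 10 i\right) + \left(-17 - 10 i\right)^{2}\right) = -237065 - \left(-12 + \left(-17 - 10 i\right)^{2} - 10 i\right) = -237065 + \left(12 - \left(-17 - 10 i\right)^{2} + 10 i\right) = -237053 - \left(-17 - 10 i\right)^{2} + 10 i$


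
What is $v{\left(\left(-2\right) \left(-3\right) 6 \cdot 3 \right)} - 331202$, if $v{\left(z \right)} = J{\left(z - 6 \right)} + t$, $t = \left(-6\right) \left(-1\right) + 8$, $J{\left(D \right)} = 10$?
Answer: $-331178$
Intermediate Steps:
$t = 14$ ($t = 6 + 8 = 14$)
$v{\left(z \right)} = 24$ ($v{\left(z \right)} = 10 + 14 = 24$)
$v{\left(\left(-2\right) \left(-3\right) 6 \cdot 3 \right)} - 331202 = 24 - 331202 = -331178$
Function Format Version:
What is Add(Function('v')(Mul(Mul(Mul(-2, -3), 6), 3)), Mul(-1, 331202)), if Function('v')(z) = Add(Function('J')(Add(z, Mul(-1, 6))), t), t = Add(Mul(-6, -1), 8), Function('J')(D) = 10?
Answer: -331178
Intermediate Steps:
t = 14 (t = Add(6, 8) = 14)
Function('v')(z) = 24 (Function('v')(z) = Add(10, 14) = 24)
Add(Function('v')(Mul(Mul(Mul(-2, -3), 6), 3)), Mul(-1, 331202)) = Add(24, Mul(-1, 331202)) = Add(24, -331202) = -331178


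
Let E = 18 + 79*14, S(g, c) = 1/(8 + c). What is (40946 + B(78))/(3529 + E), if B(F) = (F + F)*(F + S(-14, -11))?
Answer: 53062/4653 ≈ 11.404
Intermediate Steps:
E = 1124 (E = 18 + 1106 = 1124)
B(F) = 2*F*(-⅓ + F) (B(F) = (F + F)*(F + 1/(8 - 11)) = (2*F)*(F + 1/(-3)) = (2*F)*(F - ⅓) = (2*F)*(-⅓ + F) = 2*F*(-⅓ + F))
(40946 + B(78))/(3529 + E) = (40946 + (⅔)*78*(-1 + 3*78))/(3529 + 1124) = (40946 + (⅔)*78*(-1 + 234))/4653 = (40946 + (⅔)*78*233)*(1/4653) = (40946 + 12116)*(1/4653) = 53062*(1/4653) = 53062/4653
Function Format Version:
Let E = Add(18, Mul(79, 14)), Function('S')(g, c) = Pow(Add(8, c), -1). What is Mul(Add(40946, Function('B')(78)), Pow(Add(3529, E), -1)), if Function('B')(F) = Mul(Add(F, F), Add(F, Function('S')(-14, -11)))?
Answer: Rational(53062, 4653) ≈ 11.404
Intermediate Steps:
E = 1124 (E = Add(18, 1106) = 1124)
Function('B')(F) = Mul(2, F, Add(Rational(-1, 3), F)) (Function('B')(F) = Mul(Add(F, F), Add(F, Pow(Add(8, -11), -1))) = Mul(Mul(2, F), Add(F, Pow(-3, -1))) = Mul(Mul(2, F), Add(F, Rational(-1, 3))) = Mul(Mul(2, F), Add(Rational(-1, 3), F)) = Mul(2, F, Add(Rational(-1, 3), F)))
Mul(Add(40946, Function('B')(78)), Pow(Add(3529, E), -1)) = Mul(Add(40946, Mul(Rational(2, 3), 78, Add(-1, Mul(3, 78)))), Pow(Add(3529, 1124), -1)) = Mul(Add(40946, Mul(Rational(2, 3), 78, Add(-1, 234))), Pow(4653, -1)) = Mul(Add(40946, Mul(Rational(2, 3), 78, 233)), Rational(1, 4653)) = Mul(Add(40946, 12116), Rational(1, 4653)) = Mul(53062, Rational(1, 4653)) = Rational(53062, 4653)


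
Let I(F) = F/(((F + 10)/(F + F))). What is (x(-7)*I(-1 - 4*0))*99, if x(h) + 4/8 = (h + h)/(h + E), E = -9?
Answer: 33/4 ≈ 8.2500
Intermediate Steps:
x(h) = -½ + 2*h/(-9 + h) (x(h) = -½ + (h + h)/(h - 9) = -½ + (2*h)/(-9 + h) = -½ + 2*h/(-9 + h))
I(F) = 2*F²/(10 + F) (I(F) = F/(((10 + F)/((2*F)))) = F/(((10 + F)*(1/(2*F)))) = F/(((10 + F)/(2*F))) = F*(2*F/(10 + F)) = 2*F²/(10 + F))
(x(-7)*I(-1 - 4*0))*99 = ((3*(3 - 7)/(2*(-9 - 7)))*(2*(-1 - 4*0)²/(10 + (-1 - 4*0))))*99 = (((3/2)*(-4)/(-16))*(2*(-1 + 0)²/(10 + (-1 + 0))))*99 = (((3/2)*(-1/16)*(-4))*(2*(-1)²/(10 - 1)))*99 = (3*(2*1/9)/8)*99 = (3*(2*1*(⅑))/8)*99 = ((3/8)*(2/9))*99 = (1/12)*99 = 33/4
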